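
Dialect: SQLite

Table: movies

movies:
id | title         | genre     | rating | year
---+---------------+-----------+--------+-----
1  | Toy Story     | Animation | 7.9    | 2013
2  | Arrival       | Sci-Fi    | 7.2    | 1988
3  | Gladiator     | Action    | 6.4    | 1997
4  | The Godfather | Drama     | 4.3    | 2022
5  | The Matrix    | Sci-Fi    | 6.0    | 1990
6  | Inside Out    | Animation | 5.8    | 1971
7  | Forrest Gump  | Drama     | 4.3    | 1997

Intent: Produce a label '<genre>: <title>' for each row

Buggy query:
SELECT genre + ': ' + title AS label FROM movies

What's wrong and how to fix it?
Bug: SQLite uses || for string concatenation; + coerces text to numbers (yielding 0)

Fix: Use the || operator for string concatenation

Corrected query:
SELECT genre || ': ' || title AS label FROM movies

Result:
label                
---------------------
Animation: Toy Story 
Sci-Fi: Arrival      
Action: Gladiator    
Drama: The Godfather 
Sci-Fi: The Matrix   
Animation: Inside Out
Drama: Forrest Gump  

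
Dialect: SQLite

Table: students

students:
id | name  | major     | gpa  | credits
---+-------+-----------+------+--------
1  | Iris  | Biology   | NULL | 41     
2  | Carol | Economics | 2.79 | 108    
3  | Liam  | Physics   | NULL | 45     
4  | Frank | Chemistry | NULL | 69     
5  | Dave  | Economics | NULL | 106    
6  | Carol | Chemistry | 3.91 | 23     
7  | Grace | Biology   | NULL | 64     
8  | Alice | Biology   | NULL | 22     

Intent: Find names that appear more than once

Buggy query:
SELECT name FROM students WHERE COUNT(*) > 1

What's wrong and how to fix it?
Bug: COUNT(*) is an aggregate and cannot be used in WHERE

Fix: Group first, then use HAVING for the count condition

Corrected query:
SELECT name FROM students GROUP BY name HAVING COUNT(*) > 1

Result:
name 
-----
Carol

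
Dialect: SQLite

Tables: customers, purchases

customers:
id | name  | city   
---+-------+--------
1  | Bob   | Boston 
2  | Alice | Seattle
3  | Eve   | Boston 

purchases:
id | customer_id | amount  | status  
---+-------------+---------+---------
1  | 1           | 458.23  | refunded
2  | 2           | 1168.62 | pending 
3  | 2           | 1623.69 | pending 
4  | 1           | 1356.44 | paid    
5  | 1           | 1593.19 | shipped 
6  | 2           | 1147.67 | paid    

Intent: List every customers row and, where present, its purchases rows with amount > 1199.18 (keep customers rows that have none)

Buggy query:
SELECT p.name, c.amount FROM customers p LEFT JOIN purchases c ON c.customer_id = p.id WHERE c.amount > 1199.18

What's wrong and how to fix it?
Bug: A WHERE condition on the right-hand table after LEFT JOIN drops unmatched parents

Fix: Move the right-table condition into the ON clause so unmatched parents are kept

Corrected query:
SELECT p.name, c.amount FROM customers p LEFT JOIN purchases c ON c.customer_id = p.id AND c.amount > 1199.18

Result:
name  | amount 
------+--------
Bob   | 1356.44
Bob   | 1593.19
Alice | 1623.69
Eve   | NULL   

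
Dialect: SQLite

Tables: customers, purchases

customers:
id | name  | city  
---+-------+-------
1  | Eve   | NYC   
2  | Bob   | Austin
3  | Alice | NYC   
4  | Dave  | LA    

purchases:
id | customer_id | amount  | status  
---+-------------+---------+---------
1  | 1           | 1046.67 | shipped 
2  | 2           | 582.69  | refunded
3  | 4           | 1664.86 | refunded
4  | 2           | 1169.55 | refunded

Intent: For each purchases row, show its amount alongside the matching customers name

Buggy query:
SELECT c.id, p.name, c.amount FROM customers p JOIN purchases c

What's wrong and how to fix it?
Bug: JOIN with no ON clause produces a cartesian product; every purchases row pairs with every customers row

Fix: Add ON c.customer_id = p.id to the JOIN

Corrected query:
SELECT c.id, p.name, c.amount FROM customers p JOIN purchases c ON c.customer_id = p.id

Result:
id | name | amount 
---+------+--------
1  | Eve  | 1046.67
2  | Bob  | 582.69 
3  | Dave | 1664.86
4  | Bob  | 1169.55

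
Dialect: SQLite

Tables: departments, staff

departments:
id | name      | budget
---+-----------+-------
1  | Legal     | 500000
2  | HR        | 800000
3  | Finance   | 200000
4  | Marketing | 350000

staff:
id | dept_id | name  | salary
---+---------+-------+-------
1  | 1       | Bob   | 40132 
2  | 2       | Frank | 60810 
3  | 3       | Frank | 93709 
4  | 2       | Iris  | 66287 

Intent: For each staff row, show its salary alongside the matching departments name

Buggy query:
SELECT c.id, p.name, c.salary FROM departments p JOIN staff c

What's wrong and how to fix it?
Bug: Missing join condition: each staff row is matched to all departments rows instead of just its own

Fix: Add ON c.dept_id = p.id to the JOIN

Corrected query:
SELECT c.id, p.name, c.salary FROM departments p JOIN staff c ON c.dept_id = p.id

Result:
id | name    | salary
---+---------+-------
1  | Legal   | 40132 
2  | HR      | 60810 
3  | Finance | 93709 
4  | HR      | 66287 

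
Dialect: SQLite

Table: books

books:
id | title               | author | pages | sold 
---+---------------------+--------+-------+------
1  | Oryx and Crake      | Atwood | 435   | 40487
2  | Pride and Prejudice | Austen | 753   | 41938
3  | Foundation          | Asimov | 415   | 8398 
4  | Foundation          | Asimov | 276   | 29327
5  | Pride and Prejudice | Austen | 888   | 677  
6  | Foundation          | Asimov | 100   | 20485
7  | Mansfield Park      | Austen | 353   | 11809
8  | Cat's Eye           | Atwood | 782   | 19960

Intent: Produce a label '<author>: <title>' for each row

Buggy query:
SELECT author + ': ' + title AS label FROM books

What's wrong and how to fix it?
Bug: SQLite uses || for string concatenation; + coerces text to numbers (yielding 0)

Fix: Use the || operator for string concatenation

Corrected query:
SELECT author || ': ' || title AS label FROM books

Result:
label                      
---------------------------
Atwood: Oryx and Crake     
Austen: Pride and Prejudice
Asimov: Foundation         
Asimov: Foundation         
Austen: Pride and Prejudice
Asimov: Foundation         
Austen: Mansfield Park     
Atwood: Cat's Eye          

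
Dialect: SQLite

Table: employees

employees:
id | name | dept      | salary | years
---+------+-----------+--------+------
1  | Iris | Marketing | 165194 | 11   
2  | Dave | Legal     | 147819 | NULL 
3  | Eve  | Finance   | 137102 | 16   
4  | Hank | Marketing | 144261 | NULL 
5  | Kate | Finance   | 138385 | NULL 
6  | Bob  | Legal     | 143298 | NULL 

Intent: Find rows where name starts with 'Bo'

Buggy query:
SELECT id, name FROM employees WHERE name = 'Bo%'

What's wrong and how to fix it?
Bug: '=' compares the literal string including the % character; pattern matching needs LIKE

Fix: Replace '=' with LIKE so 'Bo%' is treated as a pattern

Corrected query:
SELECT id, name FROM employees WHERE name LIKE 'Bo%'

Result:
id | name
---+-----
6  | Bob 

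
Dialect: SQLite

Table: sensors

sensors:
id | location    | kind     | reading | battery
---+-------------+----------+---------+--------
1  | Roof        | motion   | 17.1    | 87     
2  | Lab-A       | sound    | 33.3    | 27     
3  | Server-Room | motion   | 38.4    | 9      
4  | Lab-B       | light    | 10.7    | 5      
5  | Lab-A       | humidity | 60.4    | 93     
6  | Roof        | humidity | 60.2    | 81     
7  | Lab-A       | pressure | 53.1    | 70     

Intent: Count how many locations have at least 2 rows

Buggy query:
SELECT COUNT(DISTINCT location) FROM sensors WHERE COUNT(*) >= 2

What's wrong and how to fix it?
Bug: WHERE filters individual rows, not groups, so a group-level COUNT is invalid there

Fix: Use a subquery that GROUPs and filters with HAVING, then count its rows

Corrected query:
SELECT COUNT(*) FROM (SELECT location FROM sensors GROUP BY location HAVING COUNT(*) >= 2)

Result:
COUNT(*)
--------
2       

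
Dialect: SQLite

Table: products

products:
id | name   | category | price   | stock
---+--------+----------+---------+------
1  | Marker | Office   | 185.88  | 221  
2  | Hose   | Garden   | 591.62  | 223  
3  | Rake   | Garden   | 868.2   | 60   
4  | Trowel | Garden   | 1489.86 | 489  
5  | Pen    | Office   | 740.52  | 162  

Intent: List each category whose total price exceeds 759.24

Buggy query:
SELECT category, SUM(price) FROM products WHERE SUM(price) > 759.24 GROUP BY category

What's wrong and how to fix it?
Bug: WHERE runs before GROUP BY, so aggregates aren't available there

Fix: Move the aggregate condition to a HAVING clause

Corrected query:
SELECT category, SUM(price) FROM products GROUP BY category HAVING SUM(price) > 759.24

Result:
category | SUM(price)
---------+-----------
Garden   | 2949.68   
Office   | 926.4     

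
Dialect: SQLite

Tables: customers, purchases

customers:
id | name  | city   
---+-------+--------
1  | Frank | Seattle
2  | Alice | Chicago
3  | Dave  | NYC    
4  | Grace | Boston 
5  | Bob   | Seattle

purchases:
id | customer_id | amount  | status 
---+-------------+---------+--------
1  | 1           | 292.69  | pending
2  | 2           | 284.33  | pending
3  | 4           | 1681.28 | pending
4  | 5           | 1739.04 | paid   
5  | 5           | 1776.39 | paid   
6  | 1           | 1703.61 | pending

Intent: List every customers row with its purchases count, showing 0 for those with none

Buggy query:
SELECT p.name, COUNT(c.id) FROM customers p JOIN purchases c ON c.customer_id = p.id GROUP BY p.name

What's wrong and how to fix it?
Bug: An inner join excludes parents with zero children

Fix: Switch to LEFT JOIN to retain unmatched parent rows

Corrected query:
SELECT p.name, COUNT(c.id) FROM customers p LEFT JOIN purchases c ON c.customer_id = p.id GROUP BY p.name

Result:
name  | COUNT(c.id)
------+------------
Alice | 1          
Bob   | 2          
Dave  | 0          
Frank | 2          
Grace | 1          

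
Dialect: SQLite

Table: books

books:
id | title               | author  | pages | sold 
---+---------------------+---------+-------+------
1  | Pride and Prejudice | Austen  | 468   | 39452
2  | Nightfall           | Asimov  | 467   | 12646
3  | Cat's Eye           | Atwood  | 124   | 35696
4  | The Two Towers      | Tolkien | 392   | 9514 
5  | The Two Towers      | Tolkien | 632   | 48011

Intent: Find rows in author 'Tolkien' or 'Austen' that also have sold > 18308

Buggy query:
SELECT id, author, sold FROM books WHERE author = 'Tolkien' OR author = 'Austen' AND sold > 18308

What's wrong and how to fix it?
Bug: AND binds tighter than OR, so this parses as author = 'Tolkien' OR (author = 'Austen' AND sold > 18308)

Fix: Add parentheses around the OR so the AND applies to both alternatives

Corrected query:
SELECT id, author, sold FROM books WHERE (author = 'Tolkien' OR author = 'Austen') AND sold > 18308

Result:
id | author  | sold 
---+---------+------
1  | Austen  | 39452
5  | Tolkien | 48011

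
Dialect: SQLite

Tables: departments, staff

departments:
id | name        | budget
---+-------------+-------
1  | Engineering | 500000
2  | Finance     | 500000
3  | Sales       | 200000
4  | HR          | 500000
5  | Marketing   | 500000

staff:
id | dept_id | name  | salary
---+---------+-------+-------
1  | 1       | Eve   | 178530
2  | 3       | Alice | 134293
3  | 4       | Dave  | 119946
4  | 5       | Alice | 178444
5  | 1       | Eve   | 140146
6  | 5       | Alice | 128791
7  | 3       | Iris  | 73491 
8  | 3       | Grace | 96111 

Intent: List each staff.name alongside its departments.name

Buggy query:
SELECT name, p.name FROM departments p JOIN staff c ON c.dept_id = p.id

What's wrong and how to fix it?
Bug: Both tables have a 'name' column; the unqualified reference is ambiguous

Fix: Prefix ambiguous columns with the table alias

Corrected query:
SELECT c.name, p.name FROM departments p JOIN staff c ON c.dept_id = p.id

Result:
name  | name       
------+------------
Eve   | Engineering
Alice | Sales      
Dave  | HR         
Alice | Marketing  
Eve   | Engineering
Alice | Marketing  
Iris  | Sales      
Grace | Sales      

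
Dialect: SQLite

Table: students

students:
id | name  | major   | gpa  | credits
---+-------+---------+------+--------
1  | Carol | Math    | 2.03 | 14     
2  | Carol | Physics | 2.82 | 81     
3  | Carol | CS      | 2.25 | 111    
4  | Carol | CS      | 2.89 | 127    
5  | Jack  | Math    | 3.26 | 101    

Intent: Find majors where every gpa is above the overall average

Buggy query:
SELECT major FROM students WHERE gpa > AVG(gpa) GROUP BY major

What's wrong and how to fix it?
Bug: WHERE evaluates per row before aggregation, so AVG() is unavailable

Fix: Use a subquery for AVG and a HAVING MIN(...) filter so the condition holds for every row in the group

Corrected query:
SELECT major FROM students GROUP BY major HAVING MIN(gpa) > (SELECT AVG(gpa) FROM students)

Result:
major  
-------
Physics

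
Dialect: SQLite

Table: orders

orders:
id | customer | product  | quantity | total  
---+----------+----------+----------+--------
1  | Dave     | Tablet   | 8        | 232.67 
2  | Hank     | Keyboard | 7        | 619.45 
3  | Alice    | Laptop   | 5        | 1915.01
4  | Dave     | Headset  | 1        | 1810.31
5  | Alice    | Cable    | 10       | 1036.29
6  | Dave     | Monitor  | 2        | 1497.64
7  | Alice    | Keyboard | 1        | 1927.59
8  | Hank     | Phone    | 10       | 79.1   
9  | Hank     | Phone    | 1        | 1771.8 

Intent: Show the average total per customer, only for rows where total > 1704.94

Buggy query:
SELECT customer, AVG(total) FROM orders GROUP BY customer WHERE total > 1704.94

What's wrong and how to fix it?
Bug: WHERE cannot follow GROUP BY

Fix: Move the WHERE clause before GROUP BY

Corrected query:
SELECT customer, AVG(total) FROM orders WHERE total > 1704.94 GROUP BY customer

Result:
customer | AVG(total)
---------+-----------
Alice    | 1921.3    
Dave     | 1810.31   
Hank     | 1771.8    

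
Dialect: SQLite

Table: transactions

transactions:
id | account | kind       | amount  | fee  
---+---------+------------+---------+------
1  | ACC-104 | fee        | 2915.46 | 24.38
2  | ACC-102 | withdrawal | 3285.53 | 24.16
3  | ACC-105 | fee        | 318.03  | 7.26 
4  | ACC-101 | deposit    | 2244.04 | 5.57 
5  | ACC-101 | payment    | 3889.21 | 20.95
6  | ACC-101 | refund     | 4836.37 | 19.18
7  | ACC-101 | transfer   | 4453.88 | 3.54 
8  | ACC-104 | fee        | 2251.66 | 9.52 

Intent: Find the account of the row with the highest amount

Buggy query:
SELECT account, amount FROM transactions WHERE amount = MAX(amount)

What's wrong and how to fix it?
Bug: MAX(amount) is an aggregate and cannot be used directly in WHERE

Fix: Wrap MAX in a scalar subquery so WHERE compares against a single value

Corrected query:
SELECT account, amount FROM transactions WHERE amount = (SELECT MAX(amount) FROM transactions)

Result:
account | amount 
--------+--------
ACC-101 | 4836.37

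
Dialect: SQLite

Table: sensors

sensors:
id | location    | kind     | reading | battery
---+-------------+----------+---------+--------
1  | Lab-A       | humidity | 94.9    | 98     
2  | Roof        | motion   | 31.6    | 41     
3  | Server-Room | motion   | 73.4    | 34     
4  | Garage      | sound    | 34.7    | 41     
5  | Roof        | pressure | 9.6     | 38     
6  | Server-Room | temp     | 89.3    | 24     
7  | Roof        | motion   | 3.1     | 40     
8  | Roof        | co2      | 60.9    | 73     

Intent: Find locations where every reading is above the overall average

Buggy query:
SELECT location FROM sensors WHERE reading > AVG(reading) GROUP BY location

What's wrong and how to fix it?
Bug: WHERE evaluates per row before aggregation, so AVG() is unavailable

Fix: Compute the overall average in a scalar subquery and compare each group's MIN against it in HAVING

Corrected query:
SELECT location FROM sensors GROUP BY location HAVING MIN(reading) > (SELECT AVG(reading) FROM sensors)

Result:
location   
-----------
Lab-A      
Server-Room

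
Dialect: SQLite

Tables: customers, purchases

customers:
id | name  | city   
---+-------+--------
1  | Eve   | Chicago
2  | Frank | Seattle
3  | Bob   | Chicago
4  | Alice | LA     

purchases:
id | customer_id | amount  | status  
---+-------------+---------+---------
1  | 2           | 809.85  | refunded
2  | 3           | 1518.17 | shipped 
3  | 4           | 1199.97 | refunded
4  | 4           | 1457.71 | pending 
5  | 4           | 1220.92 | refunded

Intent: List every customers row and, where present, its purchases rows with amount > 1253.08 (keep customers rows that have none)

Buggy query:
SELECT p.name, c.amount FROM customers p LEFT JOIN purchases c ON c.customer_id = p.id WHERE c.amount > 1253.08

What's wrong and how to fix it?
Bug: A WHERE condition on the right-hand table after LEFT JOIN drops unmatched parents

Fix: Put 'c.amount > 1253.08' in the JOIN's ON clause instead of WHERE

Corrected query:
SELECT p.name, c.amount FROM customers p LEFT JOIN purchases c ON c.customer_id = p.id AND c.amount > 1253.08

Result:
name  | amount 
------+--------
Eve   | NULL   
Frank | NULL   
Bob   | 1518.17
Alice | 1457.71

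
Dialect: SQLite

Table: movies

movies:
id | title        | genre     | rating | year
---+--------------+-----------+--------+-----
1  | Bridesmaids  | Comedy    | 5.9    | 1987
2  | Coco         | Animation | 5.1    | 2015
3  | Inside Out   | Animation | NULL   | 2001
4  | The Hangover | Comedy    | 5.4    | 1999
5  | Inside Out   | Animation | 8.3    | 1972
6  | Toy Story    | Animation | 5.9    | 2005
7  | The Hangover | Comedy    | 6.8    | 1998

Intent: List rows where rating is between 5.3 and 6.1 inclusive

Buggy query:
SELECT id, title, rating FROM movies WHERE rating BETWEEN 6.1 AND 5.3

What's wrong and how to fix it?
Bug: BETWEEN expects the lower bound first; with 6.1 AND 5.3 the range is empty

Fix: Swap the bounds so the smaller value comes first

Corrected query:
SELECT id, title, rating FROM movies WHERE rating BETWEEN 5.3 AND 6.1

Result:
id | title        | rating
---+--------------+-------
1  | Bridesmaids  | 5.9   
4  | The Hangover | 5.4   
6  | Toy Story    | 5.9   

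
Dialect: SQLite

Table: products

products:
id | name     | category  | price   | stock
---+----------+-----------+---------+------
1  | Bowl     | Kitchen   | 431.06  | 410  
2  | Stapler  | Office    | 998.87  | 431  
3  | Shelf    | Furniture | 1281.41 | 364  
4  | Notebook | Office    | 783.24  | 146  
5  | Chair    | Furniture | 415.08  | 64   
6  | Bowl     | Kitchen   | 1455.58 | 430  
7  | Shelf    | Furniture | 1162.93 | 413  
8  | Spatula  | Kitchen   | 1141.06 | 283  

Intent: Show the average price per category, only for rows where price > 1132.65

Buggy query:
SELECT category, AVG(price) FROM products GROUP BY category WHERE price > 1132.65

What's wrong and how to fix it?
Bug: Row-level WHERE must come before GROUP BY in the clause order

Fix: Place WHERE between FROM and GROUP BY

Corrected query:
SELECT category, AVG(price) FROM products WHERE price > 1132.65 GROUP BY category

Result:
category  | AVG(price)
----------+-----------
Furniture | 1222.17   
Kitchen   | 1298.32   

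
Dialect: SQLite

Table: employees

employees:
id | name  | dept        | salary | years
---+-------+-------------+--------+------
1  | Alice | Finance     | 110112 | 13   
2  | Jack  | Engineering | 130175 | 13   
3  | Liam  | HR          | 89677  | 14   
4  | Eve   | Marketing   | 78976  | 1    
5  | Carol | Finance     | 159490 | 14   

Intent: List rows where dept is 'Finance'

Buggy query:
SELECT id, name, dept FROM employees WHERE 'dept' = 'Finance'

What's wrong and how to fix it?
Bug: Single quotes denote string literals in SQL; the column name is being compared as a constant string

Fix: Remove the quotes around the column name (or use double quotes for an identifier)

Corrected query:
SELECT id, name, dept FROM employees WHERE dept = 'Finance'

Result:
id | name  | dept   
---+-------+--------
1  | Alice | Finance
5  | Carol | Finance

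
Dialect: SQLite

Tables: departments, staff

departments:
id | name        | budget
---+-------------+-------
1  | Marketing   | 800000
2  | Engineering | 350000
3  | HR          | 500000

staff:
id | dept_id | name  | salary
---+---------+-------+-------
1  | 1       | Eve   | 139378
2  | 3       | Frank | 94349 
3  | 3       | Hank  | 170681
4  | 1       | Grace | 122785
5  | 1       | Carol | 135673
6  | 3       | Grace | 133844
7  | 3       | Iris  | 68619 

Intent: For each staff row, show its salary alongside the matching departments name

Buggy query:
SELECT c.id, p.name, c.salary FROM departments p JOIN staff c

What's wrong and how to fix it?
Bug: JOIN with no ON clause produces a cartesian product; every staff row pairs with every departments row

Fix: Specify the join condition linking the foreign key to the parent id

Corrected query:
SELECT c.id, p.name, c.salary FROM departments p JOIN staff c ON c.dept_id = p.id

Result:
id | name      | salary
---+-----------+-------
1  | Marketing | 139378
2  | HR        | 94349 
3  | HR        | 170681
4  | Marketing | 122785
5  | Marketing | 135673
6  | HR        | 133844
7  | HR        | 68619 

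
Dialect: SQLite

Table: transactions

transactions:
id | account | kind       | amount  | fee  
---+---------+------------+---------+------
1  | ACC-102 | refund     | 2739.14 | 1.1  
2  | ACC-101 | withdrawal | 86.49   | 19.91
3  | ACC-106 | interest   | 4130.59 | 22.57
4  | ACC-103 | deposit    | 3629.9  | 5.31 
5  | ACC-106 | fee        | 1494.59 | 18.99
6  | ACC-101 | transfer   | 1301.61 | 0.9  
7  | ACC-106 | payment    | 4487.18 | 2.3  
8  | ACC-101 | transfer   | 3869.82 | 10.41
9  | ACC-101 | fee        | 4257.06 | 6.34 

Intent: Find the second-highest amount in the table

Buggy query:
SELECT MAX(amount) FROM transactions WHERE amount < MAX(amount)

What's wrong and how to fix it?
Bug: MAX(amount) on the right of the comparison is an aggregate-in-WHERE error

Fix: Compute the overall MAX in a subquery, then take MAX of rows below it

Corrected query:
SELECT MAX(amount) FROM transactions WHERE amount < (SELECT MAX(amount) FROM transactions)

Result:
MAX(amount)
-----------
4257.06    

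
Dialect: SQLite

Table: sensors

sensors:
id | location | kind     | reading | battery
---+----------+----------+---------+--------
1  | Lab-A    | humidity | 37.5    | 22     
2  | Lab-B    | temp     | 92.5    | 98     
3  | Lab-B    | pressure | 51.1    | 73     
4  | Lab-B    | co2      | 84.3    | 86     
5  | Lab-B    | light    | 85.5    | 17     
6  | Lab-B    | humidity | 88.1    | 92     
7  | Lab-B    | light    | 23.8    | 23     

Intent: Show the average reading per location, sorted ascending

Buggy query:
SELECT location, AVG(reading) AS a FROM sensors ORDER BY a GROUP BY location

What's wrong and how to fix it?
Bug: ORDER BY appears before GROUP BY; SQL clause order requires GROUP BY first

Fix: Move ORDER BY to the end, after GROUP BY

Corrected query:
SELECT location, AVG(reading) AS a FROM sensors GROUP BY location ORDER BY a

Result:
location | a        
---------+----------
Lab-A    | 37.5     
Lab-B    | 70.883333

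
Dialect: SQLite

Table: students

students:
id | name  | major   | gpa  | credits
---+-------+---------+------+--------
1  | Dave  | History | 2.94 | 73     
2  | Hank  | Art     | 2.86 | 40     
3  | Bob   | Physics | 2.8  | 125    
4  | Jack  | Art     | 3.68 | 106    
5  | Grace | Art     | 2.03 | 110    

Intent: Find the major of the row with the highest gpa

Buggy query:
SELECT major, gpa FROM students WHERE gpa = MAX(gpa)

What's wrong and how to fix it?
Bug: MAX(gpa) is an aggregate and cannot be used directly in WHERE

Fix: Wrap MAX in a scalar subquery so WHERE compares against a single value

Corrected query:
SELECT major, gpa FROM students WHERE gpa = (SELECT MAX(gpa) FROM students)

Result:
major | gpa 
------+-----
Art   | 3.68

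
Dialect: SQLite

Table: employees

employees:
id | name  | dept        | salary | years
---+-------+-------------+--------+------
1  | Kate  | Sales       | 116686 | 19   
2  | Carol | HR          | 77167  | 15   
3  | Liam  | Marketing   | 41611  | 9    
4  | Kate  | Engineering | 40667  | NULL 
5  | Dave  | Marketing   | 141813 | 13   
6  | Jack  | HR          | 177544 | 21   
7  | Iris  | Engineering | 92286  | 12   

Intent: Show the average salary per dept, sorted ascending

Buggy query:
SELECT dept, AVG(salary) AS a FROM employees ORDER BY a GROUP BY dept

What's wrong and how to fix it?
Bug: GROUP BY must precede ORDER BY

Fix: Move ORDER BY to the end, after GROUP BY

Corrected query:
SELECT dept, AVG(salary) AS a FROM employees GROUP BY dept ORDER BY a

Result:
dept        | a       
------------+---------
Engineering | 66476.5 
Marketing   | 91712   
Sales       | 116686  
HR          | 127355.5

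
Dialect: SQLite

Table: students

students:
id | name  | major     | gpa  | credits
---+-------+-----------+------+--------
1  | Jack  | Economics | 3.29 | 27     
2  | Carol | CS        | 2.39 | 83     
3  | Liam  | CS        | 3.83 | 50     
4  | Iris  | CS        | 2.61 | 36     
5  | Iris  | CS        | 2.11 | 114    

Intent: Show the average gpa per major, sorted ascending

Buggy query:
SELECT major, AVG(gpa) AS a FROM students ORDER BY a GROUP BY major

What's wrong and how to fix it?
Bug: GROUP BY must precede ORDER BY

Fix: Move ORDER BY to the end, after GROUP BY

Corrected query:
SELECT major, AVG(gpa) AS a FROM students GROUP BY major ORDER BY a

Result:
major     | a    
----------+------
CS        | 2.735
Economics | 3.29 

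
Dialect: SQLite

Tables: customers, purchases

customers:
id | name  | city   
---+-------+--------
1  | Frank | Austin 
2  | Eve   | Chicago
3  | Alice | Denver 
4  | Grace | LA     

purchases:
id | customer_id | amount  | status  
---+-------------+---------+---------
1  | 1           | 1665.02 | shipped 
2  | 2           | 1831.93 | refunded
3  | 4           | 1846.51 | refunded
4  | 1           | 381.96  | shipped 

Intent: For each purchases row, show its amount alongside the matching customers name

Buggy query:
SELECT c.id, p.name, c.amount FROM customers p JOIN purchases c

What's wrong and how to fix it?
Bug: Missing join condition: each purchases row is matched to all customers rows instead of just its own

Fix: Add ON c.customer_id = p.id to the JOIN

Corrected query:
SELECT c.id, p.name, c.amount FROM customers p JOIN purchases c ON c.customer_id = p.id

Result:
id | name  | amount 
---+-------+--------
1  | Frank | 1665.02
2  | Eve   | 1831.93
3  | Grace | 1846.51
4  | Frank | 381.96 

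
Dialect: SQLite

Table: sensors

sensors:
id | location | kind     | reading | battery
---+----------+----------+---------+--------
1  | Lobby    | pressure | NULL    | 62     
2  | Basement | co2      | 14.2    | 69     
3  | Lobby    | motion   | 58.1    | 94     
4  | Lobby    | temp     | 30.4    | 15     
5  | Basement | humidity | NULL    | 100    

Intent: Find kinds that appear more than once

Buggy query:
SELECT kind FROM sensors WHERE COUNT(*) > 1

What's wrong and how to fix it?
Bug: WHERE can't reference COUNT(*); aggregates are computed after WHERE

Fix: GROUP BY kind, then filter groups with HAVING COUNT(*) > 1

Corrected query:
SELECT kind FROM sensors GROUP BY kind HAVING COUNT(*) > 1

Result:
(no rows)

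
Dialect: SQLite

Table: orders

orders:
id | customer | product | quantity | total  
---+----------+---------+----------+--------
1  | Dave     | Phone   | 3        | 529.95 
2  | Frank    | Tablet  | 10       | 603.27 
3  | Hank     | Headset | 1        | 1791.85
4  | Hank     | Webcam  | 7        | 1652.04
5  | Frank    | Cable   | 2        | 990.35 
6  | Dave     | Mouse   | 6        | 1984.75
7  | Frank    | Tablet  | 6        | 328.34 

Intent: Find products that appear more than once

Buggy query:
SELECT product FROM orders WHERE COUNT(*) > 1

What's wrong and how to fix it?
Bug: COUNT(*) is an aggregate and cannot be used in WHERE

Fix: Group first, then use HAVING for the count condition

Corrected query:
SELECT product FROM orders GROUP BY product HAVING COUNT(*) > 1

Result:
product
-------
Tablet 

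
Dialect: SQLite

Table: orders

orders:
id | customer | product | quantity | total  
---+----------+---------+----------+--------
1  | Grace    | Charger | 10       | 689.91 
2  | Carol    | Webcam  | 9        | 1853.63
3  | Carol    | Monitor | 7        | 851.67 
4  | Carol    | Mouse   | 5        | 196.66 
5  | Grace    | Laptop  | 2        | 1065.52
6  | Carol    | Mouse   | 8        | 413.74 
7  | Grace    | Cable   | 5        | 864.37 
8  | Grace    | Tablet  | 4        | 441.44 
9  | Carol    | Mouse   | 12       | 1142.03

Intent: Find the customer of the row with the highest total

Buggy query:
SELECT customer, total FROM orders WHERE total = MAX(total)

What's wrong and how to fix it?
Bug: WHERE is evaluated per row; an aggregate over the whole table isn't defined there

Fix: Use a subquery: WHERE total = (SELECT MAX(total) FROM orders)

Corrected query:
SELECT customer, total FROM orders WHERE total = (SELECT MAX(total) FROM orders)

Result:
customer | total  
---------+--------
Carol    | 1853.63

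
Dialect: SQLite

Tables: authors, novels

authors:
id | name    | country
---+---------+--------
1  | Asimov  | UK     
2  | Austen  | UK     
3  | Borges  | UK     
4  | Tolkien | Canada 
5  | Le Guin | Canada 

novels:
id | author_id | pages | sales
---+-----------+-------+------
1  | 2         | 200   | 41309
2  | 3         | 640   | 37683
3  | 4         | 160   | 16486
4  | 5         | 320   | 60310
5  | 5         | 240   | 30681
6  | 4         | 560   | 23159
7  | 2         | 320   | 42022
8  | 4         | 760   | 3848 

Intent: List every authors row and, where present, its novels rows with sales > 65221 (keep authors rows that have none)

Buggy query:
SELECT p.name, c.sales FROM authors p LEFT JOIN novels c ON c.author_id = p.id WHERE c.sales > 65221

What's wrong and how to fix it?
Bug: Filtering c.sales in WHERE discards the NULL rows produced by LEFT JOIN, turning it into an inner join

Fix: Move the right-table condition into the ON clause so unmatched parents are kept

Corrected query:
SELECT p.name, c.sales FROM authors p LEFT JOIN novels c ON c.author_id = p.id AND c.sales > 65221

Result:
name    | sales
--------+------
Asimov  | NULL 
Austen  | NULL 
Borges  | NULL 
Tolkien | NULL 
Le Guin | NULL 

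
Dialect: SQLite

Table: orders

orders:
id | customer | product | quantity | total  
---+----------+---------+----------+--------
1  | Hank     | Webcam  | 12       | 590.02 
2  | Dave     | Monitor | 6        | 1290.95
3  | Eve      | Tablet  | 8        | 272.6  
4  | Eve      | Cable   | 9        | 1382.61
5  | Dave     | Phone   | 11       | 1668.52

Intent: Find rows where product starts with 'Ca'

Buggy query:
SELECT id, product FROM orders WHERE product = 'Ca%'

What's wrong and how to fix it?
Bug: Wildcards only work with LIKE; '=' treats '%' as a literal character

Fix: Use LIKE for wildcard pattern matching

Corrected query:
SELECT id, product FROM orders WHERE product LIKE 'Ca%'

Result:
id | product
---+--------
4  | Cable  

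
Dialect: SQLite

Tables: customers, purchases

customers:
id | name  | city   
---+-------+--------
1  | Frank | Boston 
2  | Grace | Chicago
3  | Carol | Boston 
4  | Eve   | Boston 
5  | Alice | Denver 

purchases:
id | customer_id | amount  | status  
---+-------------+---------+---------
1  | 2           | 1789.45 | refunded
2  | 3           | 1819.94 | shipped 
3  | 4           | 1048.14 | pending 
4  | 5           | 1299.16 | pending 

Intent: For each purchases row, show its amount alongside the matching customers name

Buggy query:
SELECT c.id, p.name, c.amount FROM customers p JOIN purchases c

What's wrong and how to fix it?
Bug: JOIN with no ON clause produces a cartesian product; every purchases row pairs with every customers row

Fix: Add ON c.customer_id = p.id to the JOIN

Corrected query:
SELECT c.id, p.name, c.amount FROM customers p JOIN purchases c ON c.customer_id = p.id

Result:
id | name  | amount 
---+-------+--------
1  | Grace | 1789.45
2  | Carol | 1819.94
3  | Eve   | 1048.14
4  | Alice | 1299.16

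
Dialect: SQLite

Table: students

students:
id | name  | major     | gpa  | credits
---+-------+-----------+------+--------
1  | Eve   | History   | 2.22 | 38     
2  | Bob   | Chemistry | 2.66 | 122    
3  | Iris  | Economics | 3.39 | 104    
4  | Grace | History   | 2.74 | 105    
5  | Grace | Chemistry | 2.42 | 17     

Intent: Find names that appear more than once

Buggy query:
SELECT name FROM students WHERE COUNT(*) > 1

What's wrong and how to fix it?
Bug: WHERE can't reference COUNT(*); aggregates are computed after WHERE

Fix: Group first, then use HAVING for the count condition

Corrected query:
SELECT name FROM students GROUP BY name HAVING COUNT(*) > 1

Result:
name 
-----
Grace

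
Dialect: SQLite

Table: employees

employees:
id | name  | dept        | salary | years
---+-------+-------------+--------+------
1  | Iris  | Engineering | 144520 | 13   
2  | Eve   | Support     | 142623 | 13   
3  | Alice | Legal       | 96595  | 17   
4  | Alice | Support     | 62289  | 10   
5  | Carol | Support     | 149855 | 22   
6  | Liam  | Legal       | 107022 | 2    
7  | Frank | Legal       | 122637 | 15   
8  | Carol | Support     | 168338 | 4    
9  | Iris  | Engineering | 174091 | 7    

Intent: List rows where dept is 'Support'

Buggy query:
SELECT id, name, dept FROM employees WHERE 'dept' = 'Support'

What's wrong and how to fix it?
Bug: 'dept' in single quotes is a string literal, not the column; the comparison is literal-vs-literal and never true

Fix: Remove the quotes around the column name (or use double quotes for an identifier)

Corrected query:
SELECT id, name, dept FROM employees WHERE dept = 'Support'

Result:
id | name  | dept   
---+-------+--------
2  | Eve   | Support
4  | Alice | Support
5  | Carol | Support
8  | Carol | Support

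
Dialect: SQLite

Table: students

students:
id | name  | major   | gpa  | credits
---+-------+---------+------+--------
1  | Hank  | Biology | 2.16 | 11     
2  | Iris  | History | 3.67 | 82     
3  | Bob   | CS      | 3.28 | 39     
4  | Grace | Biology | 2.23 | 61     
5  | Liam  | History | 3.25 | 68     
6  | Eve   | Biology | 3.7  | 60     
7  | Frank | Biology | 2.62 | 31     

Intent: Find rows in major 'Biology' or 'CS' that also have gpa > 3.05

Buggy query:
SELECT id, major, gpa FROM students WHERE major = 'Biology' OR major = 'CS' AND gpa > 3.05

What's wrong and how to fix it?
Bug: Without parentheses, AND is evaluated before OR, so the gpa filter only applies to the 'CS' branch

Fix: Add parentheses around the OR so the AND applies to both alternatives

Corrected query:
SELECT id, major, gpa FROM students WHERE (major = 'Biology' OR major = 'CS') AND gpa > 3.05

Result:
id | major   | gpa 
---+---------+-----
3  | CS      | 3.28
6  | Biology | 3.7 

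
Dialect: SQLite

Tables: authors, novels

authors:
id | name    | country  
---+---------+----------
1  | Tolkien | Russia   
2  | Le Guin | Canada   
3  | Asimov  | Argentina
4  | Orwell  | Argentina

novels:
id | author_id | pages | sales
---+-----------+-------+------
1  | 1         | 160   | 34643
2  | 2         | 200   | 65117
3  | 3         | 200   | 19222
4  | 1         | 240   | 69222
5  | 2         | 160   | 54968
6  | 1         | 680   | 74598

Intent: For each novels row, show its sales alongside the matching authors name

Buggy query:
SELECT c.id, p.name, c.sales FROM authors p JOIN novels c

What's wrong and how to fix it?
Bug: JOIN with no ON clause produces a cartesian product; every novels row pairs with every authors row

Fix: Specify the join condition linking the foreign key to the parent id

Corrected query:
SELECT c.id, p.name, c.sales FROM authors p JOIN novels c ON c.author_id = p.id

Result:
id | name    | sales
---+---------+------
1  | Tolkien | 34643
2  | Le Guin | 65117
3  | Asimov  | 19222
4  | Tolkien | 69222
5  | Le Guin | 54968
6  | Tolkien | 74598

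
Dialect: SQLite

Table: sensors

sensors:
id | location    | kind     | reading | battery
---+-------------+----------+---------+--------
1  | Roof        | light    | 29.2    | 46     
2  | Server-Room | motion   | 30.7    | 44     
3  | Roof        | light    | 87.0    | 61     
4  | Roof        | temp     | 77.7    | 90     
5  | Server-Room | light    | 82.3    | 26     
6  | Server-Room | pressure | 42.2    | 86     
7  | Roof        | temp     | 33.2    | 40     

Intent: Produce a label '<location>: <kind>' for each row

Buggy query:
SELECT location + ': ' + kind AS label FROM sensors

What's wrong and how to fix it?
Bug: '+' is numeric addition; on text columns SQLite converts them to 0 instead of concatenating

Fix: Use the || operator for string concatenation

Corrected query:
SELECT location || ': ' || kind AS label FROM sensors

Result:
label                
---------------------
Roof: light          
Server-Room: motion  
Roof: light          
Roof: temp           
Server-Room: light   
Server-Room: pressure
Roof: temp           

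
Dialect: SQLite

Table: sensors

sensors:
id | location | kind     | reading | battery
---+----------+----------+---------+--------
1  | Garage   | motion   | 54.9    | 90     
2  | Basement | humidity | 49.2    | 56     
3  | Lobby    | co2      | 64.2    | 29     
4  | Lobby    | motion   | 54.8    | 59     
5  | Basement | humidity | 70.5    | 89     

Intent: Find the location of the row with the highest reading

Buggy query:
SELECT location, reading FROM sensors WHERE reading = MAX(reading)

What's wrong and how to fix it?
Bug: WHERE is evaluated per row; an aggregate over the whole table isn't defined there

Fix: Wrap MAX in a scalar subquery so WHERE compares against a single value

Corrected query:
SELECT location, reading FROM sensors WHERE reading = (SELECT MAX(reading) FROM sensors)

Result:
location | reading
---------+--------
Basement | 70.5   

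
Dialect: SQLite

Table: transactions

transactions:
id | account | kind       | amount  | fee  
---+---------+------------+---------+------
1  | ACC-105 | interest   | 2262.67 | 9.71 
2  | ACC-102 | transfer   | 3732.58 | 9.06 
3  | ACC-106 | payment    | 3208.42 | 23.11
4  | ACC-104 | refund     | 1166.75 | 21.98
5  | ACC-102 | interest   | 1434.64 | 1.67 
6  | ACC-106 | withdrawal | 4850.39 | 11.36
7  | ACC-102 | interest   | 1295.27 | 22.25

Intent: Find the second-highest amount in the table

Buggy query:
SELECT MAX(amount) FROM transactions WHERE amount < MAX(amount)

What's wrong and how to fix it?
Bug: The inner MAX is an aggregate inside WHERE, which is not allowed

Fix: Put the inner MAX in a scalar subquery

Corrected query:
SELECT MAX(amount) FROM transactions WHERE amount < (SELECT MAX(amount) FROM transactions)

Result:
MAX(amount)
-----------
3732.58    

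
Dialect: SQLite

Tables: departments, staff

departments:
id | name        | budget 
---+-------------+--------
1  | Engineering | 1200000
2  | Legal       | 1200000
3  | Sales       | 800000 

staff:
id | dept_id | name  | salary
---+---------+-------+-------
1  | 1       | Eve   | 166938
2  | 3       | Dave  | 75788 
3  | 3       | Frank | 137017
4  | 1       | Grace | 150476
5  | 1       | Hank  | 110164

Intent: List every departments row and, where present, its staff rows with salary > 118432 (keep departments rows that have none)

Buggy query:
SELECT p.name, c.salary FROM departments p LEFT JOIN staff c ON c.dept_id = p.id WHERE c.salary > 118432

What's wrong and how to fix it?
Bug: A WHERE condition on the right-hand table after LEFT JOIN drops unmatched parents

Fix: Put 'c.salary > 118432' in the JOIN's ON clause instead of WHERE

Corrected query:
SELECT p.name, c.salary FROM departments p LEFT JOIN staff c ON c.dept_id = p.id AND c.salary > 118432

Result:
name        | salary
------------+-------
Engineering | 150476
Engineering | 166938
Legal       | NULL  
Sales       | 137017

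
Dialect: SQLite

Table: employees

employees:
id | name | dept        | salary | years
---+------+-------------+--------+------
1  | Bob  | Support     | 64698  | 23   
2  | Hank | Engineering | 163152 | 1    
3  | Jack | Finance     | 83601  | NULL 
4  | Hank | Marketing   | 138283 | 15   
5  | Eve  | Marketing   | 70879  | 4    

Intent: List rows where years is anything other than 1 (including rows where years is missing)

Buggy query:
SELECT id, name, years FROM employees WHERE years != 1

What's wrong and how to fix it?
Bug: Inequality against NULL is unknown, not true; rows with NULL are dropped

Fix: Handle NULL separately with IS NULL alongside the inequality

Corrected query:
SELECT id, name, years FROM employees WHERE years != 1 OR years IS NULL

Result:
id | name | years
---+------+------
1  | Bob  | 23   
3  | Jack | NULL 
4  | Hank | 15   
5  | Eve  | 4    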